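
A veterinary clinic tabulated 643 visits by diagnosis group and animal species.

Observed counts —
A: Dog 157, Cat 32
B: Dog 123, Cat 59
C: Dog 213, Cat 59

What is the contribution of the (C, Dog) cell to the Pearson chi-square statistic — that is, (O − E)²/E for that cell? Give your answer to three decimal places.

0.095

Row total (C) = 272; column total (Dog) = 493; N = 643.
Expected count E = 272 × 493 / 643 = 208.5474.
Contribution = (O − E)²/E = (213 − 208.5474)² / 208.5474 = 0.095.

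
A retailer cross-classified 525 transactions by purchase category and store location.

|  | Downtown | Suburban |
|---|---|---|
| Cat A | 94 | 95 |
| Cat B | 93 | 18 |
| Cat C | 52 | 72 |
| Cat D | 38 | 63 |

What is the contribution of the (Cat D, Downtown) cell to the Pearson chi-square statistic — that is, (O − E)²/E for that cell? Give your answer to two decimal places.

Row total (Cat D) = 101; column total (Downtown) = 277; N = 525.
Expected count E = 101 × 277 / 525 = 53.290.
Contribution = (O − E)²/E = (38 − 53.290)² / 53.290 = 4.39.

4.39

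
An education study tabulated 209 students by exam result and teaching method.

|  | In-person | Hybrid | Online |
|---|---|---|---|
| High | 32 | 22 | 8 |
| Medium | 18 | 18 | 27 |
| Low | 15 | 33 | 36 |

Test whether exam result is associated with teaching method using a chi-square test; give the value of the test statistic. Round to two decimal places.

25.96

Row totals: 62, 63, 84. Column totals: 65, 73, 71. Grand total N = 209.
Expected counts (row total × column total / N):
  High, In-person: 62×65/209 = 19.282
  High, Hybrid: 62×73/209 = 21.656
  High, Online: 62×71/209 = 21.062
  Medium, In-person: 63×65/209 = 19.593
  Medium, Hybrid: 63×73/209 = 22.005
  Medium, Online: 63×71/209 = 21.402
  Low, In-person: 84×65/209 = 26.124
  Low, Hybrid: 84×73/209 = 29.340
  Low, Online: 84×71/209 = 28.536
Contributions (O − E)²/E:
  (32 − 19.282)²/19.282 = 8.3885
  (22 − 21.656)²/21.656 = 0.0055
  (8 − 21.062)²/21.062 = 8.1006
  (18 − 19.593)²/19.593 = 0.1295
  (18 − 22.005)²/22.005 = 0.7289
  (27 − 21.402)²/21.402 = 1.4642
  (15 − 26.124)²/26.124 = 4.7368
  (33 − 29.340)²/29.340 = 0.4566
  (36 − 28.536)²/28.536 = 1.9523
χ² = 8.3885 + 0.0055 + 8.1006 + 0.1295 + 0.7289 + 1.4642 + 4.7368 + 0.4566 + 1.9523 = 25.96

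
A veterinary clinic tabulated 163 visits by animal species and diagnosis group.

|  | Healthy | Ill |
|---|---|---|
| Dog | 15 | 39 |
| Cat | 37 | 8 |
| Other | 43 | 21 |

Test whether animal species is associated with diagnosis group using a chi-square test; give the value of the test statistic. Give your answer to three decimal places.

33.361

Row totals: 54, 45, 64. Column totals: 95, 68. Grand total N = 163.
Expected counts (row total × column total / N):
  Dog, Healthy: 54×95/163 = 31.4724
  Dog, Ill: 54×68/163 = 22.5276
  Cat, Healthy: 45×95/163 = 26.2270
  Cat, Ill: 45×68/163 = 18.7730
  Other, Healthy: 64×95/163 = 37.3006
  Other, Ill: 64×68/163 = 26.6994
Contributions (O − E)²/E:
  (15 − 31.4724)²/31.4724 = 8.6215
  (39 − 22.5276)²/22.5276 = 12.0448
  (37 − 26.2270)²/26.2270 = 4.4251
  (8 − 18.7730)²/18.7730 = 6.1822
  (43 − 37.3006)²/37.3006 = 0.8708
  (21 − 26.6994)²/26.6994 = 1.2166
χ² = 8.6215 + 12.0448 + 4.4251 + 6.1822 + 0.8708 + 1.2166 = 33.361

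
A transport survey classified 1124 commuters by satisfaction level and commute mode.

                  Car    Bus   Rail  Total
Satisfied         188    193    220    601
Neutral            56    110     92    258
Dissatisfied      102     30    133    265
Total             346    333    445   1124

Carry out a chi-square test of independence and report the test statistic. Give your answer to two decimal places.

67.91

Grand total N = 1124.
Expected counts (row total × column total / N):
  Satisfied, Car: 601×346/1124 = 185.005
  Satisfied, Bus: 601×333/1124 = 178.054
  Satisfied, Rail: 601×445/1124 = 237.940
  Neutral, Car: 258×346/1124 = 79.420
  Neutral, Bus: 258×333/1124 = 76.436
  Neutral, Rail: 258×445/1124 = 102.144
  Dissatisfied, Car: 265×346/1124 = 81.575
  Dissatisfied, Bus: 265×333/1124 = 78.510
  Dissatisfied, Rail: 265×445/1124 = 104.915
Contributions (O − E)²/E:
  (188 − 185.005)²/185.005 = 0.0485
  (193 − 178.054)²/178.054 = 1.2546
  (220 − 237.940)²/237.940 = 1.3526
  (56 − 79.420)²/79.420 = 6.9063
  (110 − 76.436)²/76.436 = 14.7384
  (92 − 102.144)²/102.144 = 1.0074
  (102 − 81.575)²/81.575 = 5.1141
  (30 − 78.510)²/78.510 = 29.9735
  (133 − 104.915)²/104.915 = 7.5182
χ² = 0.0485 + 1.2546 + 1.3526 + 6.9063 + 14.7384 + 1.0074 + 5.1141 + 29.9735 + 7.5182 = 67.91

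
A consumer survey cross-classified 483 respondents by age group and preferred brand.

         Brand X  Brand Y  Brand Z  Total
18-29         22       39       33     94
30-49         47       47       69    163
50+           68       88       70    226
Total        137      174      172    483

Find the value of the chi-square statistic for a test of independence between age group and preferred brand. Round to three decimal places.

Grand total N = 483.
Expected counts (row total × column total / N):
  18-29, Brand X: 94×137/483 = 26.6625
  18-29, Brand Y: 94×174/483 = 33.8634
  18-29, Brand Z: 94×172/483 = 33.4741
  30-49, Brand X: 163×137/483 = 46.2340
  30-49, Brand Y: 163×174/483 = 58.7205
  30-49, Brand Z: 163×172/483 = 58.0455
  50+, Brand X: 226×137/483 = 64.1035
  50+, Brand Y: 226×174/483 = 81.4161
  50+, Brand Z: 226×172/483 = 80.4803
Contributions (O − E)²/E:
  (22 − 26.6625)²/26.6625 = 0.8153
  (39 − 33.8634)²/33.8634 = 0.7791
  (33 − 33.4741)²/33.4741 = 0.0067
  (47 − 46.2340)²/46.2340 = 0.0127
  (47 − 58.7205)²/58.7205 = 2.3394
  (69 − 58.0455)²/58.0455 = 2.0674
  (68 − 64.1035)²/64.1035 = 0.2368
  (88 − 81.4161)²/81.4161 = 0.5324
  (70 − 80.4803)²/80.4803 = 1.3648
χ² = 0.8153 + 0.7791 + 0.0067 + 0.0127 + 2.3394 + 2.0674 + 0.2368 + 0.5324 + 1.3648 = 8.155

8.155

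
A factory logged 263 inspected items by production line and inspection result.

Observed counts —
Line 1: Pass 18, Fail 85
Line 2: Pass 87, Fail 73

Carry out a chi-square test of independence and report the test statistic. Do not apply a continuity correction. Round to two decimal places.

35.57

Row totals: 103, 160. Column totals: 105, 158. Grand total N = 263.
Expected counts (row total × column total / N):
  Line 1, Pass: 103×105/263 = 41.122
  Line 1, Fail: 103×158/263 = 61.878
  Line 2, Pass: 160×105/263 = 63.878
  Line 2, Fail: 160×158/263 = 96.122
Contributions (O − E)²/E:
  (18 − 41.122)²/41.122 = 13.0010
  (85 − 61.878)²/61.878 = 8.6400
  (87 − 63.878)²/63.878 = 8.3695
  (73 − 96.122)²/96.122 = 5.5620
χ² = 13.0010 + 8.6400 + 8.3695 + 5.5620 = 35.57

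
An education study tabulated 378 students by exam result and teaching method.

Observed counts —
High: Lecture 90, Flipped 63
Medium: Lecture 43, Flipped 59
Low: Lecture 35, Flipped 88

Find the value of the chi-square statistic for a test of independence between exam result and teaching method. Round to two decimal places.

25.76

Row totals: 153, 102, 123. Column totals: 168, 210. Grand total N = 378.
Expected counts (row total × column total / N):
  High, Lecture: 153×168/378 = 68.000
  High, Flipped: 153×210/378 = 85.000
  Medium, Lecture: 102×168/378 = 45.333
  Medium, Flipped: 102×210/378 = 56.667
  Low, Lecture: 123×168/378 = 54.667
  Low, Flipped: 123×210/378 = 68.333
Contributions (O − E)²/E:
  (90 − 68.000)²/68.000 = 7.1176
  (63 − 85.000)²/85.000 = 5.6941
  (43 − 45.333)²/45.333 = 0.1201
  (59 − 56.667)²/56.667 = 0.0961
  (35 − 54.667)²/54.667 = 7.0754
  (88 − 68.333)²/68.333 = 5.6604
χ² = 7.1176 + 5.6941 + 0.1201 + 0.0961 + 7.0754 + 5.6604 = 25.76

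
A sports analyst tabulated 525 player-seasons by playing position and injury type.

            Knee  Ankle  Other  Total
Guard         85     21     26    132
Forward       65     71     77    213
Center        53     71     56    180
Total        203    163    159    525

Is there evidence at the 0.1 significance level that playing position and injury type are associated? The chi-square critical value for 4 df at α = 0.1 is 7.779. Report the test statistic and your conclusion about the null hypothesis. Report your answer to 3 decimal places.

51.750; reject H₀

Grand total N = 525.
Expected counts (row total × column total / N):
  Guard, Knee: 132×203/525 = 51.0400
  Guard, Ankle: 132×163/525 = 40.9829
  Guard, Other: 132×159/525 = 39.9771
  Forward, Knee: 213×203/525 = 82.3600
  Forward, Ankle: 213×163/525 = 66.1314
  Forward, Other: 213×159/525 = 64.5086
  Center, Knee: 180×203/525 = 69.6000
  Center, Ankle: 180×163/525 = 55.8857
  Center, Other: 180×159/525 = 54.5143
Contributions (O − E)²/E:
  (85 − 51.0400)²/51.0400 = 22.5956
  (21 − 40.9829)²/40.9829 = 9.7435
  (26 − 39.9771)²/39.9771 = 4.8868
  (65 − 82.3600)²/82.3600 = 3.6592
  (71 − 66.1314)²/66.1314 = 0.3584
  (77 − 64.5086)²/64.5086 = 2.4188
  (53 − 69.6000)²/69.6000 = 3.9592
  (71 − 55.8857)²/55.8857 = 4.0877
  (56 − 54.5143)²/54.5143 = 0.0405
χ² = 22.5956 + 9.7435 + 4.8868 + 3.6592 + 0.3584 + 2.4188 + 3.9592 + 4.0877 + 0.0405 = 51.750
df = (3−1)(3−1) = 4. Since 51.750 > 7.779, reject the null hypothesis of independence at α = 0.1.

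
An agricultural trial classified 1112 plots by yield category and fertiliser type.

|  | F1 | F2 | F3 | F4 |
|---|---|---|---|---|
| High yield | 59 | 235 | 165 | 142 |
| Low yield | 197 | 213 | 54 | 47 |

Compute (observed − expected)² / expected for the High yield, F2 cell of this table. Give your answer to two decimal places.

0.21

Row total (High yield) = 601; column total (F2) = 448; N = 1112.
Expected count E = 601 × 448 / 1112 = 242.1295.
Contribution = (O − E)²/E = (235 − 242.1295)² / 242.1295 = 0.21.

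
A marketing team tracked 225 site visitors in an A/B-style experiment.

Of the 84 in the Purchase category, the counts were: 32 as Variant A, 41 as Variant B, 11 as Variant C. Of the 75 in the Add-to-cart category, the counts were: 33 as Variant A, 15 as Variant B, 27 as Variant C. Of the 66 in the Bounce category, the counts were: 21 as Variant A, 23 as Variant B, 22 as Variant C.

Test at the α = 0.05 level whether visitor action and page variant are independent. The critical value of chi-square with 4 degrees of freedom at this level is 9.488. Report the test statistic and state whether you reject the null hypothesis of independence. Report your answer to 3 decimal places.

Row totals: 84, 75, 66. Column totals: 86, 79, 60. Grand total N = 225.
Expected counts (row total × column total / N):
  Purchase, Variant A: 84×86/225 = 32.1067
  Purchase, Variant B: 84×79/225 = 29.4933
  Purchase, Variant C: 84×60/225 = 22.4000
  Add-to-cart, Variant A: 75×86/225 = 28.6667
  Add-to-cart, Variant B: 75×79/225 = 26.3333
  Add-to-cart, Variant C: 75×60/225 = 20.0000
  Bounce, Variant A: 66×86/225 = 25.2267
  Bounce, Variant B: 66×79/225 = 23.1733
  Bounce, Variant C: 66×60/225 = 17.6000
Contributions (O − E)²/E:
  (32 − 32.1067)²/32.1067 = 0.0004
  (41 − 29.4933)²/29.4933 = 4.4893
  (11 − 22.4000)²/22.4000 = 5.8018
  (33 − 28.6667)²/28.6667 = 0.6550
  (15 − 26.3333)²/26.3333 = 4.8776
  (27 − 20.0000)²/20.0000 = 2.4500
  (21 − 25.2267)²/25.2267 = 0.7082
  (23 − 23.1733)²/23.1733 = 0.0013
  (22 − 17.6000)²/17.6000 = 1.1000
χ² = 0.0004 + 4.4893 + 5.8018 + 0.6550 + 4.8776 + 2.4500 + 0.7082 + 0.0013 + 1.1000 = 20.084
df = (3−1)(3−1) = 4. Since 20.084 > 9.488, reject the null hypothesis of independence at α = 0.05.

20.084; reject H₀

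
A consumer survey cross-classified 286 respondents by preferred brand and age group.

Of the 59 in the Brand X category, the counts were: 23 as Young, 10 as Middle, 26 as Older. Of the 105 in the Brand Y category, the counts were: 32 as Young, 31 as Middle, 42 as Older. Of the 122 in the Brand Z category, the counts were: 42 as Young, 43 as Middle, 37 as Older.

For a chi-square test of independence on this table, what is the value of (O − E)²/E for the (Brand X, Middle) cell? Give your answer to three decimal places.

Row total (Brand X) = 59; column total (Middle) = 84; N = 286.
Expected count E = 59 × 84 / 286 = 17.3287.
Contribution = (O − E)²/E = (10 − 17.3287)² / 17.3287 = 3.099.

3.099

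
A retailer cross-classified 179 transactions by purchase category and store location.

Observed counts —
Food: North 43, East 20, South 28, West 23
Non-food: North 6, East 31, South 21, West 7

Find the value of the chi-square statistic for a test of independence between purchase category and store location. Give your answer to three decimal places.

28.572

Row totals: 114, 65. Column totals: 49, 51, 49, 30. Grand total N = 179.
Expected counts (row total × column total / N):
  Food, North: 114×49/179 = 31.2067
  Food, East: 114×51/179 = 32.4804
  Food, South: 114×49/179 = 31.2067
  Food, West: 114×30/179 = 19.1061
  Non-food, North: 65×49/179 = 17.7933
  Non-food, East: 65×51/179 = 18.5196
  Non-food, South: 65×49/179 = 17.7933
  Non-food, West: 65×30/179 = 10.8939
Contributions (O − E)²/E:
  (43 − 31.2067)²/31.2067 = 4.4568
  (20 − 32.4804)²/32.4804 = 4.7955
  (28 − 31.2067)²/31.2067 = 0.3295
  (23 − 19.1061)²/19.1061 = 0.7936
  (6 − 17.7933)²/17.7933 = 7.8165
  (31 − 18.5196)²/18.5196 = 8.4106
  (21 − 17.7933)²/17.7933 = 0.5779
  (7 − 10.8939)²/10.8939 = 1.3918
χ² = 4.4568 + 4.7955 + 0.3295 + 0.7936 + 7.8165 + 8.4106 + 0.5779 + 1.3918 = 28.572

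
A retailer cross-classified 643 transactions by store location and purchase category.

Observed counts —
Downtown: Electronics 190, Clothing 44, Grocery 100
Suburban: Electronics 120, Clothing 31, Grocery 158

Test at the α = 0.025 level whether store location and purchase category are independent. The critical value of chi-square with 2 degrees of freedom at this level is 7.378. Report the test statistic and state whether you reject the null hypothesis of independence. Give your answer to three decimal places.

Row totals: 334, 309. Column totals: 310, 75, 258. Grand total N = 643.
Expected counts (row total × column total / N):
  Downtown, Electronics: 334×310/643 = 161.0264
  Downtown, Clothing: 334×75/643 = 38.9580
  Downtown, Grocery: 334×258/643 = 134.0156
  Suburban, Electronics: 309×310/643 = 148.9736
  Suburban, Clothing: 309×75/643 = 36.0420
  Suburban, Grocery: 309×258/643 = 123.9844
Contributions (O − E)²/E:
  (190 − 161.0264)²/161.0264 = 5.2132
  (44 − 38.9580)²/38.9580 = 0.6525
  (100 − 134.0156)²/134.0156 = 8.6338
  (120 − 148.9736)²/148.9736 = 5.6350
  (31 − 36.0420)²/36.0420 = 0.7053
  (158 − 123.9844)²/123.9844 = 9.3323
χ² = 5.2132 + 0.6525 + 8.6338 + 5.6350 + 0.7053 + 9.3323 = 30.172
df = (2−1)(3−1) = 2. Since 30.172 > 7.378, reject the null hypothesis of independence at α = 0.025.

30.172; reject H₀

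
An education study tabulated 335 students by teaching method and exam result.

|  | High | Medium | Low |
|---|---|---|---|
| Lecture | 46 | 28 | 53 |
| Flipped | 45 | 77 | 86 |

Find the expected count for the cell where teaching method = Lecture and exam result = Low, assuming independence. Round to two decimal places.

52.70

Row total (Lecture) = 127; column total (Low) = 139; grand total N = 335.
Expected count = (row total × column total) / N = 127 × 139 / 335 = 52.70.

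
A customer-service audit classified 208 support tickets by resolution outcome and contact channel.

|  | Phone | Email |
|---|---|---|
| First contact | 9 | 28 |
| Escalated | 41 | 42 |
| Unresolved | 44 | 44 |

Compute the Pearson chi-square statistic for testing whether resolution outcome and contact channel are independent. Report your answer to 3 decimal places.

Row totals: 37, 83, 88. Column totals: 94, 114. Grand total N = 208.
Expected counts (row total × column total / N):
  First contact, Phone: 37×94/208 = 16.7212
  First contact, Email: 37×114/208 = 20.2788
  Escalated, Phone: 83×94/208 = 37.5096
  Escalated, Email: 83×114/208 = 45.4904
  Unresolved, Phone: 88×94/208 = 39.7692
  Unresolved, Email: 88×114/208 = 48.2308
Contributions (O − E)²/E:
  (9 − 16.7212)²/16.7212 = 3.5653
  (28 − 20.2788)²/20.2788 = 2.9399
  (41 − 37.5096)²/37.5096 = 0.3248
  (42 − 45.4904)²/45.4904 = 0.2678
  (44 − 39.7692)²/39.7692 = 0.4501
  (44 − 48.2308)²/48.2308 = 0.3711
χ² = 3.5653 + 2.9399 + 0.3248 + 0.2678 + 0.4501 + 0.3711 = 7.919

7.919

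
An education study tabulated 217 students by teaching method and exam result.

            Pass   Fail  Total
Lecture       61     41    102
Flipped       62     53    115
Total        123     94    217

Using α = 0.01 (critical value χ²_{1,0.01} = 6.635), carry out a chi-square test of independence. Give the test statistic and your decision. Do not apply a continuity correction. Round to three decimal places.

0.764; fail to reject H₀

Grand total N = 217.
Expected counts (row total × column total / N):
  Lecture, Pass: 102×123/217 = 57.8157
  Lecture, Fail: 102×94/217 = 44.1843
  Flipped, Pass: 115×123/217 = 65.1843
  Flipped, Fail: 115×94/217 = 49.8157
Contributions (O − E)²/E:
  (61 − 57.8157)²/57.8157 = 0.1754
  (41 − 44.1843)²/44.1843 = 0.2295
  (62 − 65.1843)²/65.1843 = 0.1556
  (53 − 49.8157)²/49.8157 = 0.2035
χ² = 0.1754 + 0.2295 + 0.1556 + 0.2035 = 0.764
df = (2−1)(2−1) = 1. Since 0.764 < 6.635, fail to reject the null hypothesis of independence at α = 0.01.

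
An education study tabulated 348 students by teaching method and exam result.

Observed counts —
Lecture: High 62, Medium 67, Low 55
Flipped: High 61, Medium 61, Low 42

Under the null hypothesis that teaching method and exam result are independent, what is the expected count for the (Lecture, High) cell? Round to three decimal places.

Row total (Lecture) = 184; column total (High) = 123; grand total N = 348.
Expected count = (row total × column total) / N = 184 × 123 / 348 = 65.034.

65.034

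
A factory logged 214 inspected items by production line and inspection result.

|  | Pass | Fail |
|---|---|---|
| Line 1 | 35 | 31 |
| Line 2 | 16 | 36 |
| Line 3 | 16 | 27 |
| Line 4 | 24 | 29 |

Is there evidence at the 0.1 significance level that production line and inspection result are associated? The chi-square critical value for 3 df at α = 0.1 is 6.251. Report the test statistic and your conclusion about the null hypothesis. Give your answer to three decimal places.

Row totals: 66, 52, 43, 53. Column totals: 91, 123. Grand total N = 214.
Expected counts (row total × column total / N):
  Line 1, Pass: 66×91/214 = 28.0654
  Line 1, Fail: 66×123/214 = 37.9346
  Line 2, Pass: 52×91/214 = 22.1121
  Line 2, Fail: 52×123/214 = 29.8879
  Line 3, Pass: 43×91/214 = 18.2850
  Line 3, Fail: 43×123/214 = 24.7150
  Line 4, Pass: 53×91/214 = 22.5374
  Line 4, Fail: 53×123/214 = 30.4626
Contributions (O − E)²/E:
  (35 − 28.0654)²/28.0654 = 1.7135
  (31 − 37.9346)²/37.9346 = 1.2677
  (16 − 22.1121)²/22.1121 = 1.6895
  (36 − 29.8879)²/29.8879 = 1.2499
  (16 − 18.2850)²/18.2850 = 0.2855
  (27 − 24.7150)²/24.7150 = 0.2113
  (24 − 22.5374)²/22.5374 = 0.0949
  (29 − 30.4626)²/30.4626 = 0.0702
χ² = 1.7135 + 1.2677 + 1.6895 + 1.2499 + 0.2855 + 0.2113 + 0.0949 + 0.0702 = 6.583
df = (4−1)(2−1) = 3. Since 6.583 > 6.251, reject the null hypothesis of independence at α = 0.1.

6.583; reject H₀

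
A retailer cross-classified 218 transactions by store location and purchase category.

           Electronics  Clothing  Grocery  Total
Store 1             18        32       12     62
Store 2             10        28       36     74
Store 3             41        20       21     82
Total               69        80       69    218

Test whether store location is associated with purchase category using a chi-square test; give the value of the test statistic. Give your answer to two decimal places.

34.38

Grand total N = 218.
Expected counts (row total × column total / N):
  Store 1, Electronics: 62×69/218 = 19.624
  Store 1, Clothing: 62×80/218 = 22.752
  Store 1, Grocery: 62×69/218 = 19.624
  Store 2, Electronics: 74×69/218 = 23.422
  Store 2, Clothing: 74×80/218 = 27.156
  Store 2, Grocery: 74×69/218 = 23.422
  Store 3, Electronics: 82×69/218 = 25.954
  Store 3, Clothing: 82×80/218 = 30.092
  Store 3, Grocery: 82×69/218 = 25.954
Contributions (O − E)²/E:
  (18 − 19.624)²/19.624 = 0.1344
  (32 − 22.752)²/22.752 = 3.7590
  (12 − 19.624)²/19.624 = 2.9620
  (10 − 23.422)²/23.422 = 7.6915
  (28 − 27.156)²/27.156 = 0.0262
  (36 − 23.422)²/23.422 = 6.7546
  (41 − 25.954)²/25.954 = 8.7224
  (20 − 30.092)²/30.092 = 3.3846
  (21 − 25.954)²/25.954 = 0.9456
χ² = 0.1344 + 3.7590 + 2.9620 + 7.6915 + 0.0262 + 6.7546 + 8.7224 + 3.3846 + 0.9456 = 34.38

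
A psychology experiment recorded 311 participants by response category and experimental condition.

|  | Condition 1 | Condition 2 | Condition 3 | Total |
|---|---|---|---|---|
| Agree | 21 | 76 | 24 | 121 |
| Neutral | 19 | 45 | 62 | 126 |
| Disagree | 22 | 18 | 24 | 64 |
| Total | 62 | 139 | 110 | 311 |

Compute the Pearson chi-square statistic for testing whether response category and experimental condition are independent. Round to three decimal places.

Grand total N = 311.
Expected counts (row total × column total / N):
  Agree, Condition 1: 121×62/311 = 24.1222
  Agree, Condition 2: 121×139/311 = 54.0804
  Agree, Condition 3: 121×110/311 = 42.7974
  Neutral, Condition 1: 126×62/311 = 25.1190
  Neutral, Condition 2: 126×139/311 = 56.3151
  Neutral, Condition 3: 126×110/311 = 44.5659
  Disagree, Condition 1: 64×62/311 = 12.7588
  Disagree, Condition 2: 64×139/311 = 28.6045
  Disagree, Condition 3: 64×110/311 = 22.6367
Contributions (O − E)²/E:
  (21 − 24.1222)²/24.1222 = 0.4041
  (76 − 54.0804)²/54.0804 = 8.8843
  (24 − 42.7974)²/42.7974 = 8.2562
  (19 − 25.1190)²/25.1190 = 1.4906
  (45 − 56.3151)²/56.3151 = 2.2735
  (62 − 44.5659)²/44.5659 = 6.8202
  (22 − 12.7588)²/12.7588 = 6.6934
  (18 − 28.6045)²/28.6045 = 3.9314
  (24 − 22.6367)²/22.6367 = 0.0821
χ² = 0.4041 + 8.8843 + 8.2562 + 1.4906 + 2.2735 + 6.8202 + 6.6934 + 3.9314 + 0.0821 = 38.836

38.836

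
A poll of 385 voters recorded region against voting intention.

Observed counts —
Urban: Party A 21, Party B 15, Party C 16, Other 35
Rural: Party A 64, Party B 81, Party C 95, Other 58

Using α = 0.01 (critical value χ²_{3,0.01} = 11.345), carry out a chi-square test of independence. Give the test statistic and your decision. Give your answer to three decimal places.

19.156; reject H₀

Row totals: 87, 298. Column totals: 85, 96, 111, 93. Grand total N = 385.
Expected counts (row total × column total / N):
  Urban, Party A: 87×85/385 = 19.2078
  Urban, Party B: 87×96/385 = 21.6935
  Urban, Party C: 87×111/385 = 25.0831
  Urban, Other: 87×93/385 = 21.0156
  Rural, Party A: 298×85/385 = 65.7922
  Rural, Party B: 298×96/385 = 74.3065
  Rural, Party C: 298×111/385 = 85.9169
  Rural, Other: 298×93/385 = 71.9844
Contributions (O − E)²/E:
  (21 − 19.2078)²/19.2078 = 0.1672
  (15 − 21.6935)²/21.6935 = 2.0653
  (16 − 25.0831)²/25.0831 = 3.2892
  (35 − 21.0156)²/21.0156 = 9.3056
  (64 − 65.7922)²/65.7922 = 0.0488
  (81 − 74.3065)²/74.3065 = 0.6029
  (95 − 85.9169)²/85.9169 = 0.9603
  (58 − 71.9844)²/71.9844 = 2.7167
χ² = 0.1672 + 2.0653 + 3.2892 + 9.3056 + 0.0488 + 0.6029 + 0.9603 + 2.7167 = 19.156
df = (2−1)(4−1) = 3. Since 19.156 > 11.345, reject the null hypothesis of independence at α = 0.01.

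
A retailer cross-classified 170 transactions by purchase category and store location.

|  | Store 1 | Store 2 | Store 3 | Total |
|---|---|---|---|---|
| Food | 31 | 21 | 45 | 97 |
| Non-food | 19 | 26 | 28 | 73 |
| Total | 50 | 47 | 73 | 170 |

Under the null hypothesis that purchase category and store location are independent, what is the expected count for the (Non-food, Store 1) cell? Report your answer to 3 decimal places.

Row total (Non-food) = 73; column total (Store 1) = 50; grand total N = 170.
Expected count = (row total × column total) / N = 73 × 50 / 170 = 21.471.

21.471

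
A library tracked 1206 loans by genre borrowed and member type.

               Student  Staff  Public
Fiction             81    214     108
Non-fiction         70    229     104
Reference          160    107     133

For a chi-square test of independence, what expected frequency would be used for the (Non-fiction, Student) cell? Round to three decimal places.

Row total (Non-fiction) = 403; column total (Student) = 311; grand total N = 1206.
Expected count = (row total × column total) / N = 403 × 311 / 1206 = 103.925.

103.925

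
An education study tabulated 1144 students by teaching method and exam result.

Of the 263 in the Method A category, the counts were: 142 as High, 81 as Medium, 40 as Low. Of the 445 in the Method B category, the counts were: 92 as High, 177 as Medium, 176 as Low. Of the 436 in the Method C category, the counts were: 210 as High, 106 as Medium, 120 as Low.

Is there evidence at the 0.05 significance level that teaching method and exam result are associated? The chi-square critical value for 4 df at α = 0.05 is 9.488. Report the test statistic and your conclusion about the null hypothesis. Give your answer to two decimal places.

113.99; reject H₀

Row totals: 263, 445, 436. Column totals: 444, 364, 336. Grand total N = 1144.
Expected counts (row total × column total / N):
  Method A, High: 263×444/1144 = 102.073
  Method A, Medium: 263×364/1144 = 83.682
  Method A, Low: 263×336/1144 = 77.245
  Method B, High: 445×444/1144 = 172.710
  Method B, Medium: 445×364/1144 = 141.591
  Method B, Low: 445×336/1144 = 130.699
  Method C, High: 436×444/1144 = 169.217
  Method C, Medium: 436×364/1144 = 138.727
  Method C, Low: 436×336/1144 = 128.056
Contributions (O − E)²/E:
  (142 − 102.073)²/102.073 = 15.6179
  (81 − 83.682)²/83.682 = 0.0860
  (40 − 77.245)²/77.245 = 17.9583
  (92 − 172.710)²/172.710 = 37.7170
  (177 − 141.591)²/141.591 = 8.8551
  (176 − 130.699)²/130.699 = 15.7016
  (210 − 169.217)²/169.217 = 9.8291
  (106 − 138.727)²/138.727 = 7.7206
  (120 − 128.056)²/128.056 = 0.5068
χ² = 15.6179 + 0.0860 + 17.9583 + 37.7170 + 8.8551 + 15.7016 + 9.8291 + 7.7206 + 0.5068 = 113.99
df = (3−1)(3−1) = 4. Since 113.99 > 9.488, reject the null hypothesis of independence at α = 0.05.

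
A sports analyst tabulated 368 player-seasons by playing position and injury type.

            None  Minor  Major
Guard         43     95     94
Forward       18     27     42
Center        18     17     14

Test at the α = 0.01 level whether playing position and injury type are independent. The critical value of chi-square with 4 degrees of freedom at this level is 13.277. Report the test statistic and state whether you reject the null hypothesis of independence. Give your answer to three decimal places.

11.058; fail to reject H₀

Row totals: 232, 87, 49. Column totals: 79, 139, 150. Grand total N = 368.
Expected counts (row total × column total / N):
  Guard, None: 232×79/368 = 49.8043
  Guard, Minor: 232×139/368 = 87.6304
  Guard, Major: 232×150/368 = 94.5652
  Forward, None: 87×79/368 = 18.6766
  Forward, Minor: 87×139/368 = 32.8614
  Forward, Major: 87×150/368 = 35.4620
  Center, None: 49×79/368 = 10.5190
  Center, Minor: 49×139/368 = 18.5082
  Center, Major: 49×150/368 = 19.9728
Contributions (O − E)²/E:
  (43 − 49.8043)²/49.8043 = 0.9296
  (95 − 87.6304)²/87.6304 = 0.6198
  (94 − 94.5652)²/94.5652 = 0.0034
  (18 − 18.6766)²/18.6766 = 0.0245
  (27 − 32.8614)²/32.8614 = 1.0455
  (42 − 35.4620)²/35.4620 = 1.2054
  (18 − 10.5190)²/10.5190 = 5.3204
  (17 − 18.5082)²/18.5082 = 0.1229
  (14 − 19.9728)²/19.9728 = 1.7861
χ² = 0.9296 + 0.6198 + 0.0034 + 0.0245 + 1.0455 + 1.2054 + 5.3204 + 0.1229 + 1.7861 = 11.058
df = (3−1)(3−1) = 4. Since 11.058 < 13.277, fail to reject the null hypothesis of independence at α = 0.01.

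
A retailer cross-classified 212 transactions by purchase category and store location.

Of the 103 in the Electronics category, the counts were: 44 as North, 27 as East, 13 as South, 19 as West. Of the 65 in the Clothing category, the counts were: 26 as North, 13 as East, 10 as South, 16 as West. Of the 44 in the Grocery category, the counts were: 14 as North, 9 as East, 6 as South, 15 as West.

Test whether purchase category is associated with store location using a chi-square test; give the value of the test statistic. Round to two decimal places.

Row totals: 103, 65, 44. Column totals: 84, 49, 29, 50. Grand total N = 212.
Expected counts (row total × column total / N):
  Electronics, North: 103×84/212 = 40.811
  Electronics, East: 103×49/212 = 23.807
  Electronics, South: 103×29/212 = 14.090
  Electronics, West: 103×50/212 = 24.292
  Clothing, North: 65×84/212 = 25.755
  Clothing, East: 65×49/212 = 15.024
  Clothing, South: 65×29/212 = 8.892
  Clothing, West: 65×50/212 = 15.330
  Grocery, North: 44×84/212 = 17.434
  Grocery, East: 44×49/212 = 10.170
  Grocery, South: 44×29/212 = 6.019
  Grocery, West: 44×50/212 = 10.377
Contributions (O − E)²/E:
  (44 − 40.811)²/40.811 = 0.2492
  (27 − 23.807)²/23.807 = 0.4282
  (13 − 14.090)²/14.090 = 0.0843
  (19 − 24.292)²/24.292 = 1.1529
  (26 − 25.755)²/25.755 = 0.0023
  (13 − 15.024)²/15.024 = 0.2727
  (10 − 8.892)²/8.892 = 0.1381
  (16 − 15.330)²/15.330 = 0.0293
  (14 − 17.434)²/17.434 = 0.6764
  (9 − 10.170)²/10.170 = 0.1346
  (6 − 6.019)²/6.019 = 0.0001
  (15 − 10.377)²/10.377 = 2.0596
χ² = 0.2492 + 0.4282 + 0.0843 + 1.1529 + 0.0023 + 0.2727 + 0.1381 + 0.0293 + 0.6764 + 0.1346 + 0.0001 + 2.0596 = 5.23

5.23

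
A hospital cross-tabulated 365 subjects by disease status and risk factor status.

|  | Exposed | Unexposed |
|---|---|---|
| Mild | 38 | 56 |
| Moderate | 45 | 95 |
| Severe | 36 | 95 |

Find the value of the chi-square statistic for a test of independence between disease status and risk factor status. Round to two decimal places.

Row totals: 94, 140, 131. Column totals: 119, 246. Grand total N = 365.
Expected counts (row total × column total / N):
  Mild, Exposed: 94×119/365 = 30.647
  Mild, Unexposed: 94×246/365 = 63.353
  Moderate, Exposed: 140×119/365 = 45.644
  Moderate, Unexposed: 140×246/365 = 94.356
  Severe, Exposed: 131×119/365 = 42.710
  Severe, Unexposed: 131×246/365 = 88.290
Contributions (O − E)²/E:
  (38 − 30.647)²/30.647 = 1.7642
  (56 − 63.353)²/63.353 = 0.8534
  (45 − 45.644)²/45.644 = 0.0091
  (95 − 94.356)²/94.356 = 0.0044
  (36 − 42.710)²/42.710 = 1.0542
  (95 − 88.290)²/88.290 = 0.5100
χ² = 1.7642 + 0.8534 + 0.0091 + 0.0044 + 1.0542 + 0.5100 = 4.20

4.20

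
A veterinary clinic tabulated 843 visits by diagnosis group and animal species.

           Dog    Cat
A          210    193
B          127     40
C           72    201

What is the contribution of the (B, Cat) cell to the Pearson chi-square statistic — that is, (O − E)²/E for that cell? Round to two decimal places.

24.59

Row total (B) = 167; column total (Cat) = 434; N = 843.
Expected count E = 167 × 434 / 843 = 85.976.
Contribution = (O − E)²/E = (40 − 85.976)² / 85.976 = 24.59.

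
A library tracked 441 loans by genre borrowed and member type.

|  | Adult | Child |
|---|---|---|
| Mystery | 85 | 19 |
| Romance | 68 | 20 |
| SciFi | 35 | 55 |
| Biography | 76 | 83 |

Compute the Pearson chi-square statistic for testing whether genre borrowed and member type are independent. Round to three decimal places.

57.910

Row totals: 104, 88, 90, 159. Column totals: 264, 177. Grand total N = 441.
Expected counts (row total × column total / N):
  Mystery, Adult: 104×264/441 = 62.2585
  Mystery, Child: 104×177/441 = 41.7415
  Romance, Adult: 88×264/441 = 52.6803
  Romance, Child: 88×177/441 = 35.3197
  SciFi, Adult: 90×264/441 = 53.8776
  SciFi, Child: 90×177/441 = 36.1224
  Biography, Adult: 159×264/441 = 95.1837
  Biography, Child: 159×177/441 = 63.8163
Contributions (O − E)²/E:
  (85 − 62.2585)²/62.2585 = 8.3069
  (19 − 41.7415)²/41.7415 = 12.3900
  (68 − 52.6803)²/52.6803 = 4.4550
  (20 − 35.3197)²/35.3197 = 6.6448
  (35 − 53.8776)²/53.8776 = 6.6143
  (55 − 36.1224)²/36.1224 = 9.8655
  (76 − 95.1837)²/95.1837 = 3.8664
  (83 − 63.8163)²/63.8163 = 5.7668
χ² = 8.3069 + 12.3900 + 4.4550 + 6.6448 + 6.6143 + 9.8655 + 3.8664 + 5.7668 = 57.910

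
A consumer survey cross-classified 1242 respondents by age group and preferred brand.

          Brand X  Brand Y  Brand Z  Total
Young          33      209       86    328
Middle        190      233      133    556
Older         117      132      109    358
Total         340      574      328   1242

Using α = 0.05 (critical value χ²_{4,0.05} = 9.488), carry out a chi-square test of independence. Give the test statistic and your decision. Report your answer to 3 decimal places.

Grand total N = 1242.
Expected counts (row total × column total / N):
  Young, Brand X: 328×340/1242 = 89.79066
  Young, Brand Y: 328×574/1242 = 151.58776
  Young, Brand Z: 328×328/1242 = 86.62158
  Middle, Brand X: 556×340/1242 = 152.20612
  Middle, Brand Y: 556×574/1242 = 256.95974
  Middle, Brand Z: 556×328/1242 = 146.83414
  Older, Brand X: 358×340/1242 = 98.00322
  Older, Brand Y: 358×574/1242 = 165.45250
  Older, Brand Z: 358×328/1242 = 94.54428
Contributions (O − E)²/E:
  (33 − 89.79066)²/89.79066 = 35.9189
  (209 − 151.58776)²/151.58776 = 21.7443
  (86 − 86.62158)²/86.62158 = 0.0045
  (190 − 152.20612)²/152.20612 = 9.3845
  (233 − 256.95974)²/256.95974 = 2.2341
  (133 − 146.83414)²/146.83414 = 1.3034
  (117 − 98.00322)²/98.00322 = 3.6823
  (132 − 165.45250)²/165.45250 = 6.7637
  (109 − 94.54428)²/94.54428 = 2.2103
χ² = 35.9189 + 21.7443 + 0.0045 + 9.3845 + 2.2341 + 1.3034 + 3.6823 + 6.7637 + 2.2103 = 83.246
df = (3−1)(3−1) = 4. Since 83.246 > 9.488, reject the null hypothesis of independence at α = 0.05.

83.246; reject H₀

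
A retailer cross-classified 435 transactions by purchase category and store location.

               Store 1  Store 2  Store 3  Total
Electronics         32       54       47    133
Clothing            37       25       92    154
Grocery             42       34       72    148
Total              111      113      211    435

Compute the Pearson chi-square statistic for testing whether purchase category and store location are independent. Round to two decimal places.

26.57

Grand total N = 435.
Expected counts (row total × column total / N):
  Electronics, Store 1: 133×111/435 = 33.938
  Electronics, Store 2: 133×113/435 = 34.549
  Electronics, Store 3: 133×211/435 = 64.513
  Clothing, Store 1: 154×111/435 = 39.297
  Clothing, Store 2: 154×113/435 = 40.005
  Clothing, Store 3: 154×211/435 = 74.699
  Grocery, Store 1: 148×111/435 = 37.766
  Grocery, Store 2: 148×113/435 = 38.446
  Grocery, Store 3: 148×211/435 = 71.789
Contributions (O − E)²/E:
  (32 − 33.938)²/33.938 = 0.1107
  (54 − 34.549)²/34.549 = 10.9509
  (47 − 64.513)²/64.513 = 4.7542
  (37 − 39.297)²/39.297 = 0.1343
  (25 − 40.005)²/40.005 = 5.6280
  (92 − 74.699)²/74.699 = 4.0071
  (42 − 37.766)²/37.766 = 0.4747
  (34 − 38.446)²/38.446 = 0.5141
  (72 − 71.789)²/71.789 = 0.0006
χ² = 0.1107 + 10.9509 + 4.7542 + 0.1343 + 5.6280 + 4.0071 + 0.4747 + 0.5141 + 0.0006 = 26.57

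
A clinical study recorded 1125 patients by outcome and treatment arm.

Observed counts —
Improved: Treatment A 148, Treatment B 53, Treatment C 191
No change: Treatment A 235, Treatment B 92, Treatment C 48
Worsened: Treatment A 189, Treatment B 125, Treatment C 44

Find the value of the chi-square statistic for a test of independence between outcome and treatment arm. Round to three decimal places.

Row totals: 392, 375, 358. Column totals: 572, 270, 283. Grand total N = 1125.
Expected counts (row total × column total / N):
  Improved, Treatment A: 392×572/1125 = 199.3102
  Improved, Treatment B: 392×270/1125 = 94.0800
  Improved, Treatment C: 392×283/1125 = 98.6098
  No change, Treatment A: 375×572/1125 = 190.6667
  No change, Treatment B: 375×270/1125 = 90.0000
  No change, Treatment C: 375×283/1125 = 94.3333
  Worsened, Treatment A: 358×572/1125 = 182.0231
  Worsened, Treatment B: 358×270/1125 = 85.9200
  Worsened, Treatment C: 358×283/1125 = 90.0569
Contributions (O − E)²/E:
  (148 − 199.3102)²/199.3102 = 13.2092
  (53 − 94.0800)²/94.0800 = 17.9376
  (191 − 98.6098)²/98.6098 = 86.5629
  (235 − 190.6667)²/190.6667 = 10.3083
  (92 − 90.0000)²/90.0000 = 0.0444
  (48 − 94.3333)²/94.3333 = 22.7573
  (189 − 182.0231)²/182.0231 = 0.2674
  (125 − 85.9200)²/85.9200 = 17.7752
  (44 − 90.0569)²/90.0569 = 23.5544
χ² = 13.2092 + 17.9376 + 86.5629 + 10.3083 + 0.0444 + 22.7573 + 0.2674 + 17.7752 + 23.5544 = 192.417

192.417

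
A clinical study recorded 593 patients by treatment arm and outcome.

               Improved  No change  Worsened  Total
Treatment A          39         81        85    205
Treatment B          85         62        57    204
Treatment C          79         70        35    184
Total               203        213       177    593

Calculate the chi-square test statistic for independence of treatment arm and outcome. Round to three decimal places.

40.657

Grand total N = 593.
Expected counts (row total × column total / N):
  Treatment A, Improved: 205×203/593 = 70.1771
  Treatment A, No change: 205×213/593 = 73.6341
  Treatment A, Worsened: 205×177/593 = 61.1889
  Treatment B, Improved: 204×203/593 = 69.8347
  Treatment B, No change: 204×213/593 = 73.2749
  Treatment B, Worsened: 204×177/593 = 60.8904
  Treatment C, Improved: 184×203/593 = 62.9882
  Treatment C, No change: 184×213/593 = 66.0911
  Treatment C, Worsened: 184×177/593 = 54.9207
Contributions (O − E)²/E:
  (39 − 70.1771)²/70.1771 = 13.8508
  (81 − 73.6341)²/73.6341 = 0.7368
  (85 − 61.1889)²/61.1889 = 9.2659
  (85 − 69.8347)²/69.8347 = 3.2933
  (62 − 73.2749)²/73.2749 = 1.7349
  (57 − 60.8904)²/60.8904 = 0.2486
  (79 − 62.9882)²/62.9882 = 4.0703
  (70 − 66.0911)²/66.0911 = 0.2312
  (35 − 54.9207)²/54.9207 = 7.2256
χ² = 13.8508 + 0.7368 + 9.2659 + 3.2933 + 1.7349 + 0.2486 + 4.0703 + 0.2312 + 7.2256 = 40.657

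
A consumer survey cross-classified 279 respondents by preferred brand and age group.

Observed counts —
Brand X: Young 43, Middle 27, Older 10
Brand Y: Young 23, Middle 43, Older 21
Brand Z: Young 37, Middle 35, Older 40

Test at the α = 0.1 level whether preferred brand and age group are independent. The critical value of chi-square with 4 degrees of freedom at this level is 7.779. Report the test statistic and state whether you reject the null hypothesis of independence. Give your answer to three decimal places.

23.901; reject H₀

Row totals: 80, 87, 112. Column totals: 103, 105, 71. Grand total N = 279.
Expected counts (row total × column total / N):
  Brand X, Young: 80×103/279 = 29.5341
  Brand X, Middle: 80×105/279 = 30.1075
  Brand X, Older: 80×71/279 = 20.3584
  Brand Y, Young: 87×103/279 = 32.1183
  Brand Y, Middle: 87×105/279 = 32.7419
  Brand Y, Older: 87×71/279 = 22.1398
  Brand Z, Young: 112×103/279 = 41.3477
  Brand Z, Middle: 112×105/279 = 42.1505
  Brand Z, Older: 112×71/279 = 28.5018
Contributions (O − E)²/E:
  (43 − 29.5341)²/29.5341 = 6.1397
  (27 − 30.1075)²/30.1075 = 0.3207
  (10 − 20.3584)²/20.3584 = 5.2704
  (23 − 32.1183)²/32.1183 = 2.5887
  (43 − 32.7419)²/32.7419 = 3.2139
  (21 − 22.1398)²/22.1398 = 0.0587
  (37 − 41.3477)²/41.3477 = 0.4572
  (35 − 42.1505)²/42.1505 = 1.2130
  (40 − 28.5018)²/28.5018 = 4.6386
χ² = 6.1397 + 0.3207 + 5.2704 + 2.5887 + 3.2139 + 0.0587 + 0.4572 + 1.2130 + 4.6386 = 23.901
df = (3−1)(3−1) = 4. Since 23.901 > 7.779, reject the null hypothesis of independence at α = 0.1.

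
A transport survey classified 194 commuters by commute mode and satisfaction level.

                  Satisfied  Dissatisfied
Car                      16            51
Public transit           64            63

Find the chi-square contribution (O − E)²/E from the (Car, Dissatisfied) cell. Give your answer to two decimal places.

3.43

Row total (Car) = 67; column total (Dissatisfied) = 114; N = 194.
Expected count E = 67 × 114 / 194 = 39.371.
Contribution = (O − E)²/E = (51 − 39.371)² / 39.371 = 3.43.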